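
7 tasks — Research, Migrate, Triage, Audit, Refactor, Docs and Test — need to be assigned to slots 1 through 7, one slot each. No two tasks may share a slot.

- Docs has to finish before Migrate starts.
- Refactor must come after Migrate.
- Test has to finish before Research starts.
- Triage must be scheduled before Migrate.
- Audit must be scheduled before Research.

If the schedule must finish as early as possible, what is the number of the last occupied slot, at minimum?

7

The precedence chain requires at least 3 distinct slots.
With at most 1 per slot and 7 tasks, at least 7 slots are needed.
7 works (last occupied slot: 7): for example Test=5, Migrate=3, Triage=1, Docs=2, Refactor=7, Audit=4, Research=6.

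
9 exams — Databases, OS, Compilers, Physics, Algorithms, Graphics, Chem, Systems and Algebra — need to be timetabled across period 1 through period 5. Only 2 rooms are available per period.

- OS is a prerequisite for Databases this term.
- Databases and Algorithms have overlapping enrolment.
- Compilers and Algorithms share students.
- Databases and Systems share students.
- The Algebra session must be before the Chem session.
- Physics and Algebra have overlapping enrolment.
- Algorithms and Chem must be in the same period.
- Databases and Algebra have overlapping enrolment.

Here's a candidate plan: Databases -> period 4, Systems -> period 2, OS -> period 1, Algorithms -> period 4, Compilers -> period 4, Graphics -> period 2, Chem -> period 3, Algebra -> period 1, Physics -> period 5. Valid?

Databases and Algebra have overlapping enrolment — holds.
OS is a prerequisite for Databases this term — holds.
Databases and Systems share students — holds.
Physics and Algebra have overlapping enrolment — holds.
The Algebra session must be before the Chem session — holds.
Algorithms and Chem must be in the same period — violated.
Only 2 rooms are available per period — violated.
Compilers and Algorithms share students — violated.
Databases and Algorithms have overlapping enrolment — violated.

No. Databases and Algorithms have overlapping enrolment is not satisfied.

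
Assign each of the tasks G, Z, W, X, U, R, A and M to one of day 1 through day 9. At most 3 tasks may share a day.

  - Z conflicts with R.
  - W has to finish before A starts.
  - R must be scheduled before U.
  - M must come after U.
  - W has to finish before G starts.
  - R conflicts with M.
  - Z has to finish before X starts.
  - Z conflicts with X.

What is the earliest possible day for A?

day 2

Precedence pushes A to at least day 2.
A at day 2 is achievable: R -> day 1, M -> day 3, W -> day 1, G -> day 2, A -> day 2, Z -> day 3, X -> day 4, U -> day 2.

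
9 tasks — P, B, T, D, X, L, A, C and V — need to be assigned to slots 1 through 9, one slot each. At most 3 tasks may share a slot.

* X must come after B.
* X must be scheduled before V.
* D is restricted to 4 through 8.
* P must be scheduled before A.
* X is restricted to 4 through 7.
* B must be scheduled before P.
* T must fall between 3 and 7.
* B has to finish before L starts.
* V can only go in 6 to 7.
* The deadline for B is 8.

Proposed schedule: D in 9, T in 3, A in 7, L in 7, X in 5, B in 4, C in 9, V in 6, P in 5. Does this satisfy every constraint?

D is restricted to 4 through 8 — violated.
T must fall between 3 and 7 — holds.
The deadline for B is 8 — holds.
P must be scheduled before A — holds.
B must be scheduled before P — holds.
At most 3 tasks may share a slot — holds.
X is restricted to 4 through 7 — holds.
X must come after B — holds.
V can only go in 6 to 7 — holds.
X must be scheduled before V — holds.
B has to finish before L starts — holds.

No — it violates: D is restricted to 4 through 8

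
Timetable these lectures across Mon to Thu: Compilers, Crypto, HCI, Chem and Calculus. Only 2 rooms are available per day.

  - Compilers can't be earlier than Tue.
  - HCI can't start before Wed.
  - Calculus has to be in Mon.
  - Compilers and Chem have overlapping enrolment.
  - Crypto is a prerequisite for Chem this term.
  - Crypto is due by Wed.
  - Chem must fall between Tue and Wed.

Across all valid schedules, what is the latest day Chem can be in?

Wed

Chem is available from Tue; Chem's own window allows nothing later than Wed.
Chem at Wed is achievable: Crypto=Mon; Compilers=Tue; Chem=Wed; Calculus=Mon; HCI=Wed.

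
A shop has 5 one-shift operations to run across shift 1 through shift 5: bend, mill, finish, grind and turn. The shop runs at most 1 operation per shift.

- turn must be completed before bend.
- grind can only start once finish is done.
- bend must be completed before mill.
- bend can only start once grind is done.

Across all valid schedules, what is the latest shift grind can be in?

shift 3

Precedence pushes grind to at least shift 2; downstream work caps grind at shift 3.
grind at shift 3 is achievable: grind -> shift 3, turn -> shift 2, mill -> shift 5, finish -> shift 1, bend -> shift 4.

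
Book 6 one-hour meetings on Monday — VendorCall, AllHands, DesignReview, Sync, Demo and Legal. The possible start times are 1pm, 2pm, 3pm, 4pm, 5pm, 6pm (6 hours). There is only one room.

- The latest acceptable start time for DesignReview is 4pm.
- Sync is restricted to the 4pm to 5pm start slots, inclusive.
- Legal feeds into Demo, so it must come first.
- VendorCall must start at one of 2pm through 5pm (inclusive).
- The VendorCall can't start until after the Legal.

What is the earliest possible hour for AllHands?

1pm

AllHands at 1pm is achievable: DesignReview in 2pm; Sync in 4pm; Legal in 3pm; AllHands in 1pm; VendorCall in 5pm; Demo in 6pm.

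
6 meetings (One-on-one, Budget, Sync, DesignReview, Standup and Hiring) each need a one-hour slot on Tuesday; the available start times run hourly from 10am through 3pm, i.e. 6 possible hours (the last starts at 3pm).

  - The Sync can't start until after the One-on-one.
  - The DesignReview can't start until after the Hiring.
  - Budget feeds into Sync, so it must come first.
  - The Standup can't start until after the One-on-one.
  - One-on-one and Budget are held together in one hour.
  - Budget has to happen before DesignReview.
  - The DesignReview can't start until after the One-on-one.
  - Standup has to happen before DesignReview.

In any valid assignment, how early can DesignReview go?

12pm

Precedence pushes DesignReview to at least 12pm.
DesignReview at 12pm is achievable: Budget=10am; One-on-one=10am; DesignReview=12pm; Hiring=10am; Standup=11am; Sync=11am.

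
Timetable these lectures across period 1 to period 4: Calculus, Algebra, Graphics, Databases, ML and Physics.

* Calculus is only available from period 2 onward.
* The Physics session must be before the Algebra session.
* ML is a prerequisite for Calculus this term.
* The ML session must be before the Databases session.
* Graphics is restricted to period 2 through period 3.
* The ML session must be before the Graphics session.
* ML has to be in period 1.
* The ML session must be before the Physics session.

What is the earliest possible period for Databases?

Precedence pushes Databases to at least period 2.
Databases at period 2 is achievable: Databases -> period 2, Calculus -> period 2, Physics -> period 2, Graphics -> period 2, ML -> period 1, Algebra -> period 3.

period 2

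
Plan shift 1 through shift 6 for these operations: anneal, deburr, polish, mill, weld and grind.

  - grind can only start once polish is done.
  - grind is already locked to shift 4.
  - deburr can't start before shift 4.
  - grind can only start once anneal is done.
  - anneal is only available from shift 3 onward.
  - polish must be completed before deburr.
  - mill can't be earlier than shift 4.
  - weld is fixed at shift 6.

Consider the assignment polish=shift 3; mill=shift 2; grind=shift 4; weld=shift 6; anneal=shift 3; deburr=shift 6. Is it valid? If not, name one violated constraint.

deburr can't start before shift 4 — holds.
grind can only start once anneal is done — holds.
anneal is only available from shift 3 onward — holds.
polish must be completed before deburr — holds.
weld is fixed at shift 6 — holds.
mill can't be earlier than shift 4 — violated.
grind can only start once polish is done — holds.
grind is already locked to shift 4 — holds.

No. mill can't be earlier than shift 4 is not satisfied.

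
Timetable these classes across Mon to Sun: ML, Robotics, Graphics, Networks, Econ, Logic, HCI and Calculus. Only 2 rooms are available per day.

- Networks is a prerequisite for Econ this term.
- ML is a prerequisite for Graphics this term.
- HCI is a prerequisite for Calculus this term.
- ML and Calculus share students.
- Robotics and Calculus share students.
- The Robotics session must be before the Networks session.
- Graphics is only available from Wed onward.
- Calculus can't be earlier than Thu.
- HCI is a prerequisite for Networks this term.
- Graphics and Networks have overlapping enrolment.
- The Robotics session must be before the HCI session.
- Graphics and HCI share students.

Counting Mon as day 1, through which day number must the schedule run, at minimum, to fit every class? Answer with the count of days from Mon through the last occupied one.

The precedence chain requires at least 4 distinct days.
With at most 2 per day and 8 classes, at least 4 days are needed.
Could 4 days be enough, i.e. nothing placed later than Thu? No: Graphics's window within 4 days is {Wed, Thu}; Calculus's window within 4 days is {Thu}; HCI must come before Calculus (at Thu or earlier) → {Mon, Tue, Wed}; Networks must come after HCI (at Mon or later) → {Tue, Wed, Thu}; Econ must come after Networks (at Tue or later) → {Wed, Thu}; Networks must come before Econ (at Thu or earlier) → {Tue, Wed}; HCI must come after Robotics (at Mon or later) → {Tue, Wed}; Networks must come after HCI (at Tue or later) → {Wed}; Econ must come after Networks (at Wed or later) → {Thu}; Graphics can't share with Networks (Wed) → {Thu}; that puts Graphics, Econ and Calculus all in Thu — more than 2 per day.
So 4 days is not enough.
5 works (last occupied day: Fri): for example Logic=Tue; Networks=Thu; HCI=Tue; ML=Mon; Calculus=Thu; Econ=Fri; Graphics=Wed; Robotics=Mon.

5 days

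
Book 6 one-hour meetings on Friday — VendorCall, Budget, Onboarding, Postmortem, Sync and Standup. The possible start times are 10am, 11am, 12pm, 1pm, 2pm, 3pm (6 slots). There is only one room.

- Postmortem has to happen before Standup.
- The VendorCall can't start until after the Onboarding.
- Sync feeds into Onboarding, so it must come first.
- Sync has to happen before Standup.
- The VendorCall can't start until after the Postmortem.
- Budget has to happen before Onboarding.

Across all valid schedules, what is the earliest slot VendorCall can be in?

Precedence pushes VendorCall to at least 12pm.
VendorCall at 2pm is achievable: Budget=11am; Sync=10am; Postmortem=1pm; VendorCall=2pm; Onboarding=12pm; Standup=3pm.
Nothing earlier works — the capacity limit rule out every slot before 2pm.

2pm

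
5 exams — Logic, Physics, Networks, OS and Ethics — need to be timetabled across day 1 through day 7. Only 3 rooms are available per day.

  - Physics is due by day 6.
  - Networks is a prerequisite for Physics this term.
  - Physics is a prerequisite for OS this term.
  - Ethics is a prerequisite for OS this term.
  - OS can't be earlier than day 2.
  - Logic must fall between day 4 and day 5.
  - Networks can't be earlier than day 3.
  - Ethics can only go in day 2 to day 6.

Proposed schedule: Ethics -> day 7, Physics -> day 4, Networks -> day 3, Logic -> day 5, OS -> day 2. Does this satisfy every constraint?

No. Ethics is a prerequisite for OS this term is not satisfied.

Ethics is a prerequisite for OS this term — violated.
Only 3 rooms are available per day — holds.
Networks can't be earlier than day 3 — holds.
OS can't be earlier than day 2 — holds.
Networks is a prerequisite for Physics this term — holds.
Ethics can only go in day 2 to day 6 — violated.
Physics is due by day 6 — holds.
Logic must fall between day 4 and day 5 — holds.
Physics is a prerequisite for OS this term — violated.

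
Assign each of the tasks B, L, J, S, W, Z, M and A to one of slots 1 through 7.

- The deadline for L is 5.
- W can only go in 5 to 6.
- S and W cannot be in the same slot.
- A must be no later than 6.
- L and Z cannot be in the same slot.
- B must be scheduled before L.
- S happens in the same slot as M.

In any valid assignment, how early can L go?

2

Precedence pushes L to at least 2; L's own window allows nothing later than 5.
L at 2 is achievable: M -> 1, Z -> 1, W -> 5, L -> 2, S -> 1, J -> 1, B -> 1, A -> 1.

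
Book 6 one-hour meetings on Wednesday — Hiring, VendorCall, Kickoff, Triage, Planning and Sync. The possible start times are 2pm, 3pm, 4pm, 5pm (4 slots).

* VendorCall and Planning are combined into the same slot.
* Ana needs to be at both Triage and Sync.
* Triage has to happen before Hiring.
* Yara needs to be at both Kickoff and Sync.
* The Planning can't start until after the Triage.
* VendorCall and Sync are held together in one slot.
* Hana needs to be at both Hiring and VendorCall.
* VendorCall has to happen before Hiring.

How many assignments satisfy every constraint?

12

Splitting on Hiring: it can be 4pm (3), 5pm (9). Listing each branch's schedules as (VendorCall, Kickoff, Triage, Planning, Sync):
Hiring=4pm: (3pm,2pm,2pm,3pm,3pm) (3pm,4pm,2pm,3pm,3pm) (3pm,5pm,2pm,3pm,3pm) — 3.
Hiring=5pm: (3pm,2pm,2pm,3pm,3pm) (3pm,4pm,2pm,3pm,3pm) (3pm,5pm,2pm,3pm,3pm) (4pm,2pm,2pm,4pm,4pm) (4pm,2pm,3pm,4pm,4pm) (4pm,3pm,2pm,4pm,4pm) (4pm,3pm,3pm,4pm,4pm) (4pm,5pm,2pm,4pm,4pm) (4pm,5pm,3pm,4pm,4pm) — 9.
Summing: 3 + 9 = 12.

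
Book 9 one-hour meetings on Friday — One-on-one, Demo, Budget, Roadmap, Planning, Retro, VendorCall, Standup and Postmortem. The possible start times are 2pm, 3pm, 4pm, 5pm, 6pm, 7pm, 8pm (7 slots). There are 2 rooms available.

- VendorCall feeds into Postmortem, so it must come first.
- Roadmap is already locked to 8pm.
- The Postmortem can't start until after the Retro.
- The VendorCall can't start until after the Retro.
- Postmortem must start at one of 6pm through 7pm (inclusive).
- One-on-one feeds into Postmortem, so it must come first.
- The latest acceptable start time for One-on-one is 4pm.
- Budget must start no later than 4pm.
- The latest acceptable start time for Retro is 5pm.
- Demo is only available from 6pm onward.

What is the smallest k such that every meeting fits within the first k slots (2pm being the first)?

7 slots

The precedence chain requires at least 3 distinct slots.
With at most 2 per slot and 9 meetings, at least 5 slots are needed.
Roadmap can't be placed before 8pm — that is slot 7 counting from 2pm — so the schedule must run through at least 7 slots.
7 works (last occupied slot: 8pm): for example Roadmap in 8pm; Standup in 4pm; Retro in 3pm; VendorCall in 4pm; Postmortem in 6pm; One-on-one in 2pm; Demo in 6pm; Budget in 2pm; Planning in 3pm.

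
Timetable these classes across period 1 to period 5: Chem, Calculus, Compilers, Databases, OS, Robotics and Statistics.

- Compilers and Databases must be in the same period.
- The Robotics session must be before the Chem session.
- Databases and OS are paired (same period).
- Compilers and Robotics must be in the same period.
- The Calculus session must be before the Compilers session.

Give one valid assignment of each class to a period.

Databases in period 2; Statistics in period 1; Compilers in period 2; Chem in period 3; Robotics in period 2; OS in period 2; Calculus in period 1

Checking: Robotics(period 2) before Chem(period 3); Calculus(period 1) before Compilers(period 2); Databases = OS = period 2; Compilers = Robotics = period 2; Compilers = Databases = period 2.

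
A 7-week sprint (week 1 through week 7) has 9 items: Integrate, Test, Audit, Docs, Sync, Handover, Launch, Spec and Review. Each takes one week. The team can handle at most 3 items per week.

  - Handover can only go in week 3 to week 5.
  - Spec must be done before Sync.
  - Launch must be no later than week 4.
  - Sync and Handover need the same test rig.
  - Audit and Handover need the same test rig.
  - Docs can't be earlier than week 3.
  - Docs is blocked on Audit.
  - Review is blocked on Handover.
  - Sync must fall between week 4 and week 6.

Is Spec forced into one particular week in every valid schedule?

Spec can be week 1 (e.g. Docs=week 3; Integrate=week 2; Review=week 4; Test=week 2; Handover=week 3; Sync=week 4; Audit=week 1; Spec=week 1; Launch=week 1) or week 2 (e.g. Sync -> week 4; Audit -> week 1; Spec -> week 2; Launch -> week 1; Test -> week 2; Docs -> week 3; Integrate -> week 1; Handover -> week 3; Review -> week 4).

No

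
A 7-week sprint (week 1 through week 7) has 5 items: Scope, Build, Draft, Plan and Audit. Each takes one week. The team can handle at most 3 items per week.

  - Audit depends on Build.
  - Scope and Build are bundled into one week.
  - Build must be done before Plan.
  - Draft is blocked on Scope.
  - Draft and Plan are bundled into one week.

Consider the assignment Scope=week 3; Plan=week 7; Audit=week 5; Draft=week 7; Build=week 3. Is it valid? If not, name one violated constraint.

Valid

The team can handle at most 3 items per week — holds.
Draft is blocked on Scope — holds.
Audit depends on Build — holds.
Scope and Build are bundled into one week — holds.
Draft and Plan are bundled into one week — holds.
Build must be done before Plan — holds.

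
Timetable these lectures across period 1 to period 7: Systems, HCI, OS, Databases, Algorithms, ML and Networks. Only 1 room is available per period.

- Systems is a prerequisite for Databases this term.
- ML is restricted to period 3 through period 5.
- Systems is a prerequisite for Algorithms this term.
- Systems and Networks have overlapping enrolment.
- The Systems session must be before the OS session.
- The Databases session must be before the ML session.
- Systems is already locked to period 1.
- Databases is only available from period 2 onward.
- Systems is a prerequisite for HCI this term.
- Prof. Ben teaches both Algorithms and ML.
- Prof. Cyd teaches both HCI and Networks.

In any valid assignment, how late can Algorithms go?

period 7

Precedence pushes Algorithms to at least period 2.
Algorithms at period 7 is achievable: HCI=period 4; OS=period 5; ML=period 3; Databases=period 2; Networks=period 6; Algorithms=period 7; Systems=period 1.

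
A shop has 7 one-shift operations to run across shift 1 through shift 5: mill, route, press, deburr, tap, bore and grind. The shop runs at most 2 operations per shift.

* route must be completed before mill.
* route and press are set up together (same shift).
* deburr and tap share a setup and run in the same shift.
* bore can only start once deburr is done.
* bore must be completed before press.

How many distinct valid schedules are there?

15

Splitting on mill: it can be shift 4 (3), shift 5 (12). Listing each branch's schedules as (route, press, deburr, tap, bore, grind) by shift number:
mill=shift 4: (3,3,1,1,2,2) (3,3,1,1,2,4) (3,3,1,1,2,5) — 3.
mill=shift 5: (3,3,1,1,2,2) (3,3,1,1,2,4) (3,3,1,1,2,5) (4,4,1,1,2,2) (4,4,1,1,2,3) (4,4,1,1,2,5) (4,4,1,1,3,2) (4,4,1,1,3,3) (4,4,1,1,3,5) (4,4,2,2,3,1) (4,4,2,2,3,3) (4,4,2,2,3,5) — 12.
Summing: 3 + 12 = 15.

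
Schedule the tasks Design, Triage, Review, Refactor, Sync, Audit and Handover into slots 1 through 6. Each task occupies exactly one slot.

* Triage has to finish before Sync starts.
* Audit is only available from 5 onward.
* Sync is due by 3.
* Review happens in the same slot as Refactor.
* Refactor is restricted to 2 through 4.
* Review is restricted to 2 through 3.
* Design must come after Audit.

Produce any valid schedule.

Audit -> 5, Sync -> 2, Review -> 2, Design -> 6, Handover -> 1, Refactor -> 2, Triage -> 1

Checking: Triage(1) before Sync(2); Audit(5) before Design(6); Review = Refactor = 2; Audit=5 in [5,6]; Review=2 in [2,3]; Refactor=2 in [2,4]; Sync=2 in [1,3].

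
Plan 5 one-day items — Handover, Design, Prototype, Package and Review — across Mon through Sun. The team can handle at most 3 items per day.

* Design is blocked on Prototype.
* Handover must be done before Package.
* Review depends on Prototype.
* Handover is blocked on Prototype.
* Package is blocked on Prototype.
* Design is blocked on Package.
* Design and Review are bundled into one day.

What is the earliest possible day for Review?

Thu

Review must be in the same day as Design, which can't be before Thu, so Review is at least Thu.
Review at Thu is achievable: Prototype=Mon; Package=Wed; Design=Thu; Review=Thu; Handover=Tue.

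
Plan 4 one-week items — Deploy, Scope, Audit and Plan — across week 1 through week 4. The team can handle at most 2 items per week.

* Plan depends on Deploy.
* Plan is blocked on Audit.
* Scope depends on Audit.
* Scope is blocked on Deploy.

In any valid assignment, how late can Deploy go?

week 3

Downstream work caps Deploy at week 3.
Deploy at week 3 is achievable: Plan in week 4, Audit in week 1, Deploy in week 3, Scope in week 4.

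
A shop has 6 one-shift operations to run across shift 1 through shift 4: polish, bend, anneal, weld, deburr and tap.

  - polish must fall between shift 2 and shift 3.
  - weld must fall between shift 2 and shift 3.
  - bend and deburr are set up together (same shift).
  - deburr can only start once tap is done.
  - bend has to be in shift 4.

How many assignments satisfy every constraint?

48

Splitting on polish: it can be shift 2 (24), shift 3 (24). Listing each branch's schedules as (bend, anneal, weld, deburr, tap) by shift number:
polish=shift 2: (4,1,2,4,1) (4,1,2,4,2) (4,1,2,4,3) (4,1,3,4,1) (4,1,3,4,2) (4,1,3,4,3) (4,2,2,4,1) (4,2,2,4,2) (4,2,2,4,3) (4,2,3,4,1) (4,2,3,4,2) (4,2,3,4,3) (4,3,2,4,1) (4,3,2,4,2) (4,3,2,4,3) (4,3,3,4,1) (4,3,3,4,2) (4,3,3,4,3) (4,4,2,4,1) (4,4,2,4,2) (4,4,2,4,3) (4,4,3,4,1) (4,4,3,4,2) (4,4,3,4,3) — 24.
polish=shift 3: (4,1,2,4,1) (4,1,2,4,2) (4,1,2,4,3) (4,1,3,4,1) (4,1,3,4,2) (4,1,3,4,3) (4,2,2,4,1) (4,2,2,4,2) (4,2,2,4,3) (4,2,3,4,1) (4,2,3,4,2) (4,2,3,4,3) (4,3,2,4,1) (4,3,2,4,2) (4,3,2,4,3) (4,3,3,4,1) (4,3,3,4,2) (4,3,3,4,3) (4,4,2,4,1) (4,4,2,4,2) (4,4,2,4,3) (4,4,3,4,1) (4,4,3,4,2) (4,4,3,4,3) — 24.
Summing: 24 + 24 = 48.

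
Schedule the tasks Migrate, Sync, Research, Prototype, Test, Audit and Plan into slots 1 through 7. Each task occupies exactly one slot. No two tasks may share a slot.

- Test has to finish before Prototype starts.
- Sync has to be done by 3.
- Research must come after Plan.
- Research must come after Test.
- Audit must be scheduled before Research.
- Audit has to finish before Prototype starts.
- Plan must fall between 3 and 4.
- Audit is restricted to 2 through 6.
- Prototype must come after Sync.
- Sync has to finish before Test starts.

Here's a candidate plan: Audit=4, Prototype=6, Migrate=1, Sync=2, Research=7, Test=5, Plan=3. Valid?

Prototype must come after Sync — holds.
Plan must fall between 3 and 4 — holds.
Audit is restricted to 2 through 6 — holds.
Audit has to finish before Prototype starts — holds.
Sync has to be done by 3 — holds.
Audit must be scheduled before Research — holds.
No two tasks may share a slot — holds.
Test has to finish before Prototype starts — holds.
Research must come after Test — holds.
Sync has to finish before Test starts — holds.
Research must come after Plan — holds.

Valid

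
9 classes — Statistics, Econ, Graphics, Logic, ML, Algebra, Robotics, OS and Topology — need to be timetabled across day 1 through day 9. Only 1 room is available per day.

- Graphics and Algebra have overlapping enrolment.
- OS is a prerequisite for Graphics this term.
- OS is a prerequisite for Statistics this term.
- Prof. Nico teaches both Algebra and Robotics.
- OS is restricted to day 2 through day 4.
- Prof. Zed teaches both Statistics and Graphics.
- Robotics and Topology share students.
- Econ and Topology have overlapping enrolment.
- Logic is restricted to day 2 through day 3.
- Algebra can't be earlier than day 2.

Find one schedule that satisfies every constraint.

Algebra -> day 4; Econ -> day 1; ML -> day 7; Statistics -> day 5; Robotics -> day 8; OS -> day 3; Logic -> day 2; Topology -> day 9; Graphics -> day 6

Checking: OS(day 3) before Statistics(day 5); OS(day 3) before Graphics(day 6); Graphics(day 6) != Algebra(day 4); Robotics(day 8) != Topology(day 9); Algebra(day 4) != Robotics(day 8); Statistics(day 5) != Graphics(day 6); Econ(day 1) != Topology(day 9); OS=day 3 in [day 2,day 4]; Logic=day 2 in [day 2,day 3]; Algebra=day 4 in [day 2,day 9]; max 1 per day (cap 1).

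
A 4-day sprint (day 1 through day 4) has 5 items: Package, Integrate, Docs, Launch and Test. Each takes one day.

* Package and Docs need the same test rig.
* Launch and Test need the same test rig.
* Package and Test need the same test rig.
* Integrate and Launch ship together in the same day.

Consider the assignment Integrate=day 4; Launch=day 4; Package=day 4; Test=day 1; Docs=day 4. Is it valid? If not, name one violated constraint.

Invalid. Package and Docs need the same test rig.

Package and Docs need the same test rig — violated.
Launch and Test need the same test rig — holds.
Package and Test need the same test rig — holds.
Integrate and Launch ship together in the same day — holds.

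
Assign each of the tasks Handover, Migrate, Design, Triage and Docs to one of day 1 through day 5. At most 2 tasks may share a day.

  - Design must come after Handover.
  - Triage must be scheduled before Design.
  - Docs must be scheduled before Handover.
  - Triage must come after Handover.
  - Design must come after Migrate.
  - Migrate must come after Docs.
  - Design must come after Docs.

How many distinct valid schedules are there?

13

Splitting on Handover: it can be day 2 (8), day 3 (5). Listing each branch's schedules as (Migrate, Design, Triage, Docs) by day number:
Handover=day 2: (2,4,3,1) (2,5,3,1) (2,5,4,1) (3,4,3,1) (3,5,3,1) (3,5,4,1) (4,5,3,1) (4,5,4,1) — 8.
Handover=day 3: (2,5,4,1) (3,5,4,1) (3,5,4,2) (4,5,4,1) (4,5,4,2) — 5.
Summing: 8 + 5 = 13.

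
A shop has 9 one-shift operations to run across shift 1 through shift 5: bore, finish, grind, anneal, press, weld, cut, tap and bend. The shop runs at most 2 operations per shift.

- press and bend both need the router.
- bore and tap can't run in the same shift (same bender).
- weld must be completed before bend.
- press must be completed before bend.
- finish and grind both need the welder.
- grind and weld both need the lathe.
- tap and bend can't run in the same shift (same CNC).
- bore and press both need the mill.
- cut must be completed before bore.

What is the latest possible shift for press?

Downstream work caps press at shift 4.
press at shift 4 is achievable: grind=shift 3; weld=shift 1; finish=shift 2; cut=shift 1; tap=shift 4; bend=shift 5; press=shift 4; bore=shift 2; anneal=shift 3.

shift 4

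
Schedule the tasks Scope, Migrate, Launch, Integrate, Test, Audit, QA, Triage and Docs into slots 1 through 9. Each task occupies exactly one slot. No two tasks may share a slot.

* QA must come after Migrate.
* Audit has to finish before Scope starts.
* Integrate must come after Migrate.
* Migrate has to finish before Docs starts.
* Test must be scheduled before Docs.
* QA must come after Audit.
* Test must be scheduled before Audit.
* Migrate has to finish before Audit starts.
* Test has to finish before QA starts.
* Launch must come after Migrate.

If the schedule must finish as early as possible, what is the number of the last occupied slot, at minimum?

The precedence chain requires at least 3 distinct slots.
With at most 1 per slot and 9 tasks, at least 9 slots are needed.
9 works (last occupied slot: 9): for example Launch in 7, Test in 2, QA in 4, Integrate in 8, Audit in 3, Scope in 6, Migrate in 1, Docs in 5, Triage in 9.

slot 9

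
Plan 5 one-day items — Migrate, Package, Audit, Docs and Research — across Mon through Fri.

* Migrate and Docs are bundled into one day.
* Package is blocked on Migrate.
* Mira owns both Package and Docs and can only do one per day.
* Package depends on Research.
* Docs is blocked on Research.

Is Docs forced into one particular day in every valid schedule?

No

Docs can be Tue (e.g. Package=Wed, Research=Mon, Audit=Mon, Docs=Tue, Migrate=Tue) or Wed (e.g. Migrate -> Wed, Audit -> Mon, Research -> Mon, Docs -> Wed, Package -> Thu).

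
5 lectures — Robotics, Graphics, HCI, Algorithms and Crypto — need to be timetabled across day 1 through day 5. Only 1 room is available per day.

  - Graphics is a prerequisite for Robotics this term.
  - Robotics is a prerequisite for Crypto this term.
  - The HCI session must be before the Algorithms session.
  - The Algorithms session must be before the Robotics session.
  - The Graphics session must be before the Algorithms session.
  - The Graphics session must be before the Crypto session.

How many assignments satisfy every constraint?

2

Enumerating: Graphics=day 1; Robotics=day 4; Algorithms=day 3; Crypto=day 5; HCI=day 2 | HCI -> day 1, Graphics -> day 2, Algorithms -> day 3, Robotics -> day 4, Crypto -> day 5.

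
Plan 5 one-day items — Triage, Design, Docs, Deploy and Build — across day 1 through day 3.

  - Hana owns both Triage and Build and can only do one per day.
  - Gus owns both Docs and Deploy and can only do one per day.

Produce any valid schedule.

Deploy=day 2; Build=day 2; Docs=day 1; Design=day 1; Triage=day 1

Checking: Docs(day 1) != Deploy(day 2); Triage(day 1) != Build(day 2).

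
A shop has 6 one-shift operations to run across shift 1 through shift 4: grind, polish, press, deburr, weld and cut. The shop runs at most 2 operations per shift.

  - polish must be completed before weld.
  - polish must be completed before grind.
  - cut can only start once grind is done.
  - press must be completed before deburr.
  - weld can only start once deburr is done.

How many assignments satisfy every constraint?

Splitting on grind: it can be shift 2 (8), shift 3 (8). Listing each branch's schedules as (polish, press, deburr, weld, cut) by shift number:
grind=shift 2: (1,1,2,3,3) (1,1,2,3,4) (1,1,2,4,3) (1,1,2,4,4) (1,1,3,4,3) (1,1,3,4,4) (1,2,3,4,3) (1,2,3,4,4) — 8.
grind=shift 3: (1,1,2,3,4) (1,1,2,4,4) (1,1,3,4,4) (1,2,3,4,4) (2,1,2,3,4) (2,1,2,4,4) (2,1,3,4,4) (2,2,3,4,4) — 8.
Summing: 8 + 8 = 16.

16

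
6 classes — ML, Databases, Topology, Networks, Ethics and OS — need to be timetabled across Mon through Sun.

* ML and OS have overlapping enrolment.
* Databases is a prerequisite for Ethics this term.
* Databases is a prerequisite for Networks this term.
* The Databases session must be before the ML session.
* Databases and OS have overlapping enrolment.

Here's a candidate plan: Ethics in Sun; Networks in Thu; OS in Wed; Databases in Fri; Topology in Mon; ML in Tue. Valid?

Databases is a prerequisite for Ethics this term — holds.
Databases and OS have overlapping enrolment — holds.
Databases is a prerequisite for Networks this term — violated.
The Databases session must be before the ML session — violated.
ML and OS have overlapping enrolment — holds.

Invalid. The Databases session must be before the ML session.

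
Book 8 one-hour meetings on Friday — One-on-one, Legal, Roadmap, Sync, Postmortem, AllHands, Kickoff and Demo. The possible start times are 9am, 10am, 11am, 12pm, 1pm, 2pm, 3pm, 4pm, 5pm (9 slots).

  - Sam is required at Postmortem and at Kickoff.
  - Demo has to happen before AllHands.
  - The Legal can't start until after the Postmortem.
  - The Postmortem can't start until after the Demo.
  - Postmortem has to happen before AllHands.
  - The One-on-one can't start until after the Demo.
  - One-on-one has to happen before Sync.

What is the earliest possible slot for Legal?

11am

Precedence pushes Legal to at least 11am.
Legal at 11am is achievable: Demo in 9am; Kickoff in 9am; One-on-one in 10am; Postmortem in 10am; Sync in 11am; AllHands in 11am; Legal in 11am; Roadmap in 9am.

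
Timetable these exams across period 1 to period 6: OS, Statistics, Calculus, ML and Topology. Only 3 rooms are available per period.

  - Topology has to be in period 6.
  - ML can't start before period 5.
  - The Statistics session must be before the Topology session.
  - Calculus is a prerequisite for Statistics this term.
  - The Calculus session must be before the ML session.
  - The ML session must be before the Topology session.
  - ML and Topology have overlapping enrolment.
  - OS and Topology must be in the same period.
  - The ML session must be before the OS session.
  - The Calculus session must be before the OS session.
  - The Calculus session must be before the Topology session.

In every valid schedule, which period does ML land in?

period 5

ML's window is period 5–period 6.
Topology is fixed at period 6, and ML can't share a period with Topology.
So ML must be period 5.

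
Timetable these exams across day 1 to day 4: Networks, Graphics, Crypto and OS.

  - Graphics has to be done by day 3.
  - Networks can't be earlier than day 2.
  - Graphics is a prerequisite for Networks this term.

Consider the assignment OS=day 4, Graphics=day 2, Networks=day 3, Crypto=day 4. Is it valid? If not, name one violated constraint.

Networks can't be earlier than day 2 — holds.
Graphics is a prerequisite for Networks this term — holds.
Graphics has to be done by day 3 — holds.

Valid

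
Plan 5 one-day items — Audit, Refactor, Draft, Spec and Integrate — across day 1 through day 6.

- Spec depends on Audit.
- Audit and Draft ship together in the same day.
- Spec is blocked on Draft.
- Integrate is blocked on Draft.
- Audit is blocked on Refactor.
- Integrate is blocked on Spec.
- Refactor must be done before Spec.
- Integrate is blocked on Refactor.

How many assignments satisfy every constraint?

15

Splitting on Audit: it can be day 2 (6), day 3 (6), day 4 (3). Listing each branch's schedules as (Refactor, Draft, Spec, Integrate) by day number:
Audit=day 2: (1,2,3,4) (1,2,3,5) (1,2,3,6) (1,2,4,5) (1,2,4,6) (1,2,5,6) — 6.
Audit=day 3: (1,3,4,5) (1,3,4,6) (1,3,5,6) (2,3,4,5) (2,3,4,6) (2,3,5,6) — 6.
Audit=day 4: (1,4,5,6) (2,4,5,6) (3,4,5,6) — 3.
Summing: 6 + 6 + 3 = 15.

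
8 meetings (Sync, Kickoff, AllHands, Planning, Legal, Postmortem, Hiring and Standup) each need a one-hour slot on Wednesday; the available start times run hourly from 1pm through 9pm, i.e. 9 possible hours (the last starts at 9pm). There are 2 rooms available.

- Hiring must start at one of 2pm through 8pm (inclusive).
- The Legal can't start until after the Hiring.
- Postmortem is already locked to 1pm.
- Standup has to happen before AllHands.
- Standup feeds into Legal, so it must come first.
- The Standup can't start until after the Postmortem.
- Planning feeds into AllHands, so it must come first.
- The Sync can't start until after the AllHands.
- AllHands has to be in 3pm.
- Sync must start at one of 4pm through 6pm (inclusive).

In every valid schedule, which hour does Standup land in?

Postmortem is fixed at 1pm and must come before Standup, so Standup is at least 2pm.
AllHands is fixed at 3pm and must come after Standup, so Standup is at most 2pm.
So Standup must be 2pm.

2pm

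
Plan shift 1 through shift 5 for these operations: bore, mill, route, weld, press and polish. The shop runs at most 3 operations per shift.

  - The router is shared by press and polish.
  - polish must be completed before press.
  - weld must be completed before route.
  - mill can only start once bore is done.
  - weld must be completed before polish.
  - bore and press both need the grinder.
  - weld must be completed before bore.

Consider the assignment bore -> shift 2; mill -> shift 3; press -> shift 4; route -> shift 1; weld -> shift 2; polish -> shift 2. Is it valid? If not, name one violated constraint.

bore and press both need the grinder — holds.
polish must be completed before press — holds.
weld must be completed before polish — violated.
weld must be completed before bore — violated.
mill can only start once bore is done — holds.
The router is shared by press and polish — holds.
weld must be completed before route — violated.
The shop runs at most 3 operations per shift — holds.

Invalid. weld must be completed before route.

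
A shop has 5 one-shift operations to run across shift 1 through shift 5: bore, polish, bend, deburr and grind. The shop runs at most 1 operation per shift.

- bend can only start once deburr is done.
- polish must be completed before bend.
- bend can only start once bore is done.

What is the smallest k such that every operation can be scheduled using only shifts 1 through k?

The precedence chain requires at least 2 distinct shifts.
With at most 1 per shift and 5 operations, at least 5 shifts are needed.
5 works (last occupied shift: shift 5): for example grind -> shift 5; bore -> shift 1; deburr -> shift 3; bend -> shift 4; polish -> shift 2.

5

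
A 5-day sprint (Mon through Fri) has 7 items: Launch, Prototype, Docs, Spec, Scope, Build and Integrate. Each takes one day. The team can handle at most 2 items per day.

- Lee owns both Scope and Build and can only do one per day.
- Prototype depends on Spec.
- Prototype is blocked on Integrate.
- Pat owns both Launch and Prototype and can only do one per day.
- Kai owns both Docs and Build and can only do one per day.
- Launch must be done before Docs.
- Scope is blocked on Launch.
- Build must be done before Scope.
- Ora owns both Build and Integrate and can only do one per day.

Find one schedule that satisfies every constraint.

Integrate -> Tue; Prototype -> Wed; Launch -> Mon; Docs -> Thu; Build -> Mon; Spec -> Tue; Scope -> Wed

Checking: Integrate(Tue) before Prototype(Wed); Launch(Mon) before Scope(Wed); Launch(Mon) before Docs(Thu); Spec(Tue) before Prototype(Wed); Build(Mon) before Scope(Wed); Docs(Thu) != Build(Mon); Scope(Wed) != Build(Mon); Launch(Mon) != Prototype(Wed); Build(Mon) != Integrate(Tue); max 2 per day (cap 2).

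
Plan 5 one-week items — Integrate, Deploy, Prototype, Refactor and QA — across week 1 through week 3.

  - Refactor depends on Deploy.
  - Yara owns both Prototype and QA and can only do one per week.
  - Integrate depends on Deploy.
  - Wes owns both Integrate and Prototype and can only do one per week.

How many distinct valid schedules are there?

20

Splitting on Integrate: it can be week 2 (8), week 3 (12). Listing each branch's schedules as (Deploy, Prototype, Refactor, QA) by week number:
Integrate=week 2: (1,1,2,2) (1,1,2,3) (1,1,3,2) (1,1,3,3) (1,3,2,1) (1,3,2,2) (1,3,3,1) (1,3,3,2) — 8.
Integrate=week 3: (1,1,2,2) (1,1,2,3) (1,1,3,2) (1,1,3,3) (1,2,2,1) (1,2,2,3) (1,2,3,1) (1,2,3,3) (2,1,3,2) (2,1,3,3) (2,2,3,1) (2,2,3,3) — 12.
Summing: 8 + 12 = 20.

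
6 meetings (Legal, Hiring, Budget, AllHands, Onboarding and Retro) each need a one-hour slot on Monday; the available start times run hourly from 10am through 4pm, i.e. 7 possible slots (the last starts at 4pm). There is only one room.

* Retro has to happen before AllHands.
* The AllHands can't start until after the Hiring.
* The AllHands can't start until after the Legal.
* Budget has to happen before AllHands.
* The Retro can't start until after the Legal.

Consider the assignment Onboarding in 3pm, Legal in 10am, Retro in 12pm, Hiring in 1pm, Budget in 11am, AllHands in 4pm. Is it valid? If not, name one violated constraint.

Yes, all constraints hold

The AllHands can't start until after the Hiring — holds.
Retro has to happen before AllHands — holds.
There is only one room — holds.
The Retro can't start until after the Legal — holds.
The AllHands can't start until after the Legal — holds.
Budget has to happen before AllHands — holds.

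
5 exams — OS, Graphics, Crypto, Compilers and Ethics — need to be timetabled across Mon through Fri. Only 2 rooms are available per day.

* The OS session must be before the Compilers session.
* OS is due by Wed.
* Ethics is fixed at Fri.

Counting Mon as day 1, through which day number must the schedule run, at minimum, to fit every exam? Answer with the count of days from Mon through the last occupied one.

5 days

The precedence chain requires at least 2 distinct days.
With at most 2 per day and 5 exams, at least 3 days are needed.
Ethics can't be placed before Fri — that is day 5 counting from Mon — so the schedule must run through at least 5 days.
5 works (last occupied day: Fri): for example OS=Mon; Graphics=Mon; Crypto=Tue; Compilers=Tue; Ethics=Fri.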